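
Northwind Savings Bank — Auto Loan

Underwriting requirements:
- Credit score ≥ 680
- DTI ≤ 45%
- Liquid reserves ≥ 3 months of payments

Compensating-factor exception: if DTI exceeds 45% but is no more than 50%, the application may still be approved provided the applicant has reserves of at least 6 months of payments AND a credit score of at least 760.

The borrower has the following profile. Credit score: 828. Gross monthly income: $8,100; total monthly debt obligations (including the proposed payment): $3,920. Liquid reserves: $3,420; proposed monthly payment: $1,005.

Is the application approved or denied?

Denied

Credit score 828 ≥ 680 (meets base)
DTI: 3,920 ÷ 8,100 = 48.4%, over the 45% base limit.
Liquid reserves cover 3,420/1,005 = 3.4 months — ≥ 3 required
DTI 48.4% is within the 45%–50% exception band; checking compensating factors.
Reserves 3.4 < 6 months; credit score 828 ≥ 760.
Override conditions not both satisfied; exception does not apply.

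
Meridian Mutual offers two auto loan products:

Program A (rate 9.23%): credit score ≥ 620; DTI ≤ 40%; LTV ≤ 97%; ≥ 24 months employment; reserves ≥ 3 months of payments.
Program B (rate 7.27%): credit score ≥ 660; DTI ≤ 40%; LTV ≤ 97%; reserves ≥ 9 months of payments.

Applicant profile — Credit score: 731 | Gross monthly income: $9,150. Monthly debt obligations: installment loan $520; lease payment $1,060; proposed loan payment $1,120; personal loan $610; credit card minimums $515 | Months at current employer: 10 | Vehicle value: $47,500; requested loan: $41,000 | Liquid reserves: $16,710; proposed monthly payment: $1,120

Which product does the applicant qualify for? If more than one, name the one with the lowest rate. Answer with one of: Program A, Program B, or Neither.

Total debts = (520 + 1,060 + 1,120 + 610 + 515) = 3,825; DTI = 3,825/9,150 = 41.8%.
LTV = 41,000/47,500 = 86.3%.
Reserves = 16,710/1,120 = 14.9 months.
Program A: score 731 ≥ 620; DTI 41.8% > 40%; LTV 86.3% ≤ 97%; employment 10 < 24 mo; reserves 14.9 ≥ 3 mo → does not qualify.
Program B: score 731 ≥ 660; DTI 41.8% > 40%; LTV 86.3% ≤ 97%; reserves 14.9 ≥ 9 mo → does not qualify.

Neither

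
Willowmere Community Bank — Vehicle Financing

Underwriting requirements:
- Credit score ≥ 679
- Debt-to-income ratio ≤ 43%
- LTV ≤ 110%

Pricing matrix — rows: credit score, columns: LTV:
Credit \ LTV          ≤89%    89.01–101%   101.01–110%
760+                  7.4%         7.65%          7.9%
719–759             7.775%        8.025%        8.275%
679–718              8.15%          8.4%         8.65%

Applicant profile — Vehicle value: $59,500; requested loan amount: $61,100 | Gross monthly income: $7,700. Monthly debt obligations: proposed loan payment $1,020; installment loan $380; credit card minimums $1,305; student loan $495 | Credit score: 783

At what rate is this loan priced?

7.9%

Credit score 783 ≥ 679; Total monthly debts = (1,020 + 380 + 1,305 + 495) = 3,200. DTI = 3,200/7,700 = 41.6% ≤ 43%
LTV = 61,100/59,500 = 102.7% ≤ 110%
Score 783 is in the 760+ band; LTV 102.7% is in the 101.01–110% band → 7.9%.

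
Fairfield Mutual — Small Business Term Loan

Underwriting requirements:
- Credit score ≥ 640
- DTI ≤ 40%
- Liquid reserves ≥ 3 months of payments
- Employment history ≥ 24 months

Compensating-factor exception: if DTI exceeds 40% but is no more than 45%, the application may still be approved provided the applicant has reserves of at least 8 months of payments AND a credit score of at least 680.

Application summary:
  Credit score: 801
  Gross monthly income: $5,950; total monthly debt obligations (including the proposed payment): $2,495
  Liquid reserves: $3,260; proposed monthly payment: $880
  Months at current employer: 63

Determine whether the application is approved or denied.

Credit score 801 ≥ 640 (meets base)
DTI = 2,495/5,950 = 41.9% > 40% — standard DTI limit exceeded.
Reserves: 3,260 ÷ 880 = 3.7 months (meets 3-month minimum)
Employment 63 ≥ 24 months
DTI 41.9% is within the 40%–45% exception band; checking compensating factors.
Reserves 3.7 < 8 months; credit score 801 ≥ 680.
Compensating-factor requirement not fully met.

Denied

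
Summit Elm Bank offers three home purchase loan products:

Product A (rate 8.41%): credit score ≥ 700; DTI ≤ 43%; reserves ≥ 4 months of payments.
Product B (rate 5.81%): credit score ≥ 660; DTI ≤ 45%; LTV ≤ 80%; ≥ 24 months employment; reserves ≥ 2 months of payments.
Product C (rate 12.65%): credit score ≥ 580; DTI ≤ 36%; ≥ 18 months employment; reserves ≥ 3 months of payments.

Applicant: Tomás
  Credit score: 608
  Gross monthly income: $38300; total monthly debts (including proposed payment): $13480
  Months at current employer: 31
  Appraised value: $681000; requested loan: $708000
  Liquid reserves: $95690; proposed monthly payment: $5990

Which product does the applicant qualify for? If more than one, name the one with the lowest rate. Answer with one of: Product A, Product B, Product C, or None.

DTI = 13,480/38,300 = 35.2%.
LTV = 708,000/681,000 = 104%.
Reserves = 95,690/5,990 = 16.0 months.
Product A: score 608 < 700; DTI 35.2% ≤ 43%; reserves 16.0 ≥ 4 mo → does not qualify.
Product B: score 608 < 660; DTI 35.2% ≤ 45%; LTV 104% > 80%; employment 31 ≥ 24 mo; reserves 16.0 ≥ 2 mo → does not qualify.
Product C: score 608 ≥ 580; DTI 35.2% ≤ 36%; employment 31 ≥ 18 mo; reserves 16.0 ≥ 3 mo → qualifies.

Product C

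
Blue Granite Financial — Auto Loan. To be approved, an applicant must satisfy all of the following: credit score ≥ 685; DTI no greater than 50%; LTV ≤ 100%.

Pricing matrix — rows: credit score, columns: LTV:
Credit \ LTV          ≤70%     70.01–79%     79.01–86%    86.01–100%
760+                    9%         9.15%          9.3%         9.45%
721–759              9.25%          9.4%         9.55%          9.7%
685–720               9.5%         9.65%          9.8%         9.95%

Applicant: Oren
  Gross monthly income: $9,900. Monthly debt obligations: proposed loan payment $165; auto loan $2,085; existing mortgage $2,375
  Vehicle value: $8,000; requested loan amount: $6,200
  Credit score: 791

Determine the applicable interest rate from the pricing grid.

9.15%

Credit score 791 ≥ 685; Total monthly debts = (165 + 2,085 + 2,375) = 4,625. DTI: 4,625 ÷ 9,900 = 46.7%, within the 50% cap
Loan-to-value = 6,200/8,000 = 77.5% — pass (100% max)
Credit 791 → row 760+; LTV 77.5% → column 70.01–79%. Grid cell → 9.15%.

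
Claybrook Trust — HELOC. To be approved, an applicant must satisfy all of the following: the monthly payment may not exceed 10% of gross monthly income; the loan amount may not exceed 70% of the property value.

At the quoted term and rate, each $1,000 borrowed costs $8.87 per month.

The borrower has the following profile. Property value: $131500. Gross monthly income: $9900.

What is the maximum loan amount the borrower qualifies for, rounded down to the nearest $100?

Payment cap: 10% × $9,900 = $990/month.
At $8.87 per $1,000, that supports 990/8.87 × 1,000 ≈ $111,612 → $111,600.
LTV cap: 70% × $131,500 = $92,050 → $92,000.
Binding constraint: loan-to-value.

$92,000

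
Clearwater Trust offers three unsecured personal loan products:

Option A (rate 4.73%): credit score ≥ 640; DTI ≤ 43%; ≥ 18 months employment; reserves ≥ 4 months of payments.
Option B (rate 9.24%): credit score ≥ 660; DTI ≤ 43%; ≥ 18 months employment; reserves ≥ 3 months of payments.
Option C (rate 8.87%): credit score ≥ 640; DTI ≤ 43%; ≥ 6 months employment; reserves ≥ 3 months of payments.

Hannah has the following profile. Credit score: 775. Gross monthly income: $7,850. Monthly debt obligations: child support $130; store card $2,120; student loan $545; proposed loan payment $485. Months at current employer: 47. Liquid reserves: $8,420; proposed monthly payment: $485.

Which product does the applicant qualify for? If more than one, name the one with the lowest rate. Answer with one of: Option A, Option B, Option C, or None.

Total debts = (130 + 2,120 + 545 + 485) = 3,280; DTI = 3,280/7,850 = 41.8%.
Reserves = 8,420/485 = 17.4 months.
Option A: score 775 ≥ 640; DTI 41.8% ≤ 43%; employment 47 ≥ 18 mo; reserves 17.4 ≥ 4 mo → qualifies.
Option B: score 775 ≥ 660; DTI 41.8% ≤ 43%; employment 47 ≥ 18 mo; reserves 17.4 ≥ 3 mo → qualifies.
Option C: score 775 ≥ 640; DTI 41.8% ≤ 43%; employment 47 ≥ 6 mo; reserves 17.4 ≥ 3 mo → qualifies.
Qualifying: Option A, Option B, Option C. Lowest rate is 4.73% → Option A.

Option A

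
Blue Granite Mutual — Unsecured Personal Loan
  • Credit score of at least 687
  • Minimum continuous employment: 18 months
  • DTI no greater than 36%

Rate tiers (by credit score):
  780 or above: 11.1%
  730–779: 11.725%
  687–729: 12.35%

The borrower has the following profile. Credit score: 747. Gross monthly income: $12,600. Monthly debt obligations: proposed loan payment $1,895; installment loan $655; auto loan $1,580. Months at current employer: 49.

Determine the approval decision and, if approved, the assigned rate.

Credit score 747 ≥ 687 (meets minimum)
Employment 49 ≥ 18 months
Total monthly debts = (1,895 + 655 + 1,580) = 4,130. DTI: 4,130 ÷ 12,600 = 32.8%, within the 36% cap
All requirements met. Score 747 falls in the 730–779 tier → 11.725%.

Approved at 11.725%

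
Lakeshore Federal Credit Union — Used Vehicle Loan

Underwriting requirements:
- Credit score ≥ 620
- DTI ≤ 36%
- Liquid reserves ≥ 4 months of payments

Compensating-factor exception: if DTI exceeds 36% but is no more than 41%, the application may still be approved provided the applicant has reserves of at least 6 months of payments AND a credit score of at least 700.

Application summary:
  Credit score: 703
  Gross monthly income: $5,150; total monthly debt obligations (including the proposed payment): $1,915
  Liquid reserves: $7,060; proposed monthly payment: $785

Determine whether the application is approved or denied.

Credit score 703 ≥ 620 (meets base)
DTI: 1,915 ÷ 5,150 = 37.2%, over the 36% base limit.
Reserves: 7,060 ÷ 785 = 9.0 months (meets 4-month minimum)
37.2% falls in the override range (36%–41%), so the compensating-factor test applies.
Override check — reserves: 9.0 mo (ok); score: 703 (ok).
Both override conditions satisfied; DTI exception granted.

Approved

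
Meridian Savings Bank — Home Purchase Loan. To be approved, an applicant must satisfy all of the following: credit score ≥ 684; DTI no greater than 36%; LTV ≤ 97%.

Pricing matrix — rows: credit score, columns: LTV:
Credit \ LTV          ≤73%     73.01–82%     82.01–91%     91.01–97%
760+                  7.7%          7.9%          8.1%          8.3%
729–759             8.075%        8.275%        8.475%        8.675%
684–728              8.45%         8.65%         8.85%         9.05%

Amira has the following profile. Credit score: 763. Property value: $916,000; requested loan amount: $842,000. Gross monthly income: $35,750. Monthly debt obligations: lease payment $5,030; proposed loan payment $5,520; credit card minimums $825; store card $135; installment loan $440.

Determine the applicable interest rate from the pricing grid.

Credit score 763 ≥ 684; Total monthly debts = (5,030 + 5,520 + 825 + 135 + 440) = 11,950. DTI = 11,950/35,750 = 33.4% ≤ 36%
LTV = 842,000/916,000 = 91.9% ≤ 97%
Credit 763 → row 760+; LTV 91.9% → column 91.01–97%. Grid cell → 8.3%.

8.3%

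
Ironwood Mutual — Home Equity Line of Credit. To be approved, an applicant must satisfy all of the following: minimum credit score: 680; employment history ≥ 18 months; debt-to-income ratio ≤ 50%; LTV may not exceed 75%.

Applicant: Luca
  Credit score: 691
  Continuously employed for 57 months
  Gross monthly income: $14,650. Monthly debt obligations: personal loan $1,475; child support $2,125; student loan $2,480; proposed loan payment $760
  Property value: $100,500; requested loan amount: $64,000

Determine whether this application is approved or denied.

Approved

Credit score 691 ≥ 680 (meets)
Employment 57 ≥ 18 months
Total monthly debts = (1,475 + 2,125 + 2,480 + 760) = 6,840. DTI: 6,840 ÷ 14,650 = 46.7%, within the 50% cap
LTV = 64,000/100,500 = 63.7% ≤ 75%
All criteria satisfied.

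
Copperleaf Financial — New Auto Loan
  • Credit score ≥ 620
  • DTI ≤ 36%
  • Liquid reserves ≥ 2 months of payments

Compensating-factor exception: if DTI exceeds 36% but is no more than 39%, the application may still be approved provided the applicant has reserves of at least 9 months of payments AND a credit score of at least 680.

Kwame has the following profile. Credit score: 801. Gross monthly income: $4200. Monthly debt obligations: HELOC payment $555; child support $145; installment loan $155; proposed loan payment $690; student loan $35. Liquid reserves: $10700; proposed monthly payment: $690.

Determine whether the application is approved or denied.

Credit score 801 ≥ 620 (meets base)
Total debts = (555 + 145 + 155 + 690 + 35) = 1,580. DTI: 1,580 ÷ 4,200 = 37.6%, over the 36% base limit.
Reserves: 10,700 ÷ 690 = 15.5 months (meets 2-month minimum)
37.6% falls in the override range (36%–39%), so the compensating-factor test applies.
Override check — reserves: 15.5 mo (ok); score: 801 (ok).
Both override conditions satisfied; DTI exception granted.

Approved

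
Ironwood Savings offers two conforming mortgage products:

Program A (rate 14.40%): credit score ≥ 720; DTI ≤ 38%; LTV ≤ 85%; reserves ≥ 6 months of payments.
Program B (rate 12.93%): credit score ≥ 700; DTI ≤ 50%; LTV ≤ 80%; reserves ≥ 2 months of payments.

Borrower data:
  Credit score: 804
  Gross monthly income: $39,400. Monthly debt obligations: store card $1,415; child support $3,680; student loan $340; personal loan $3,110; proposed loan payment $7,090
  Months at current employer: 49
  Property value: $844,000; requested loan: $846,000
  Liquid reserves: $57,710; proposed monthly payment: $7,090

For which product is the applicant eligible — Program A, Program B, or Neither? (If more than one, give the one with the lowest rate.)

Total debts = (1,415 + 3,680 + 340 + 3,110 + 7,090) = 15,635; DTI = 15,635/39,400 = 39.7%.
LTV = 846,000/844,000 = 100.2%.
Reserves = 57,710/7,090 = 8.1 months.
Program A: score 804 ≥ 720; DTI 39.7% > 38%; LTV 100.2% > 85%; reserves 8.1 ≥ 6 mo → does not qualify.
Program B: score 804 ≥ 700; DTI 39.7% ≤ 50%; LTV 100.2% > 80%; reserves 8.1 ≥ 2 mo → does not qualify.

Neither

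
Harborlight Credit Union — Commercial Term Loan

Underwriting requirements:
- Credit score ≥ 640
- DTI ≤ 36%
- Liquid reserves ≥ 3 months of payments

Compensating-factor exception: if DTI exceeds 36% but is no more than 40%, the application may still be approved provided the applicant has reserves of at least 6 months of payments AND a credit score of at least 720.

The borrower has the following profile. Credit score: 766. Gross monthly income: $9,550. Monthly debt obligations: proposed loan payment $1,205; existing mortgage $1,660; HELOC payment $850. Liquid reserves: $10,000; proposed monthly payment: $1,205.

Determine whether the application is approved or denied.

Approved

Credit score 766 ≥ 640 (meets base)
Total debts = (1,205 + 1,660 + 850) = 3,715. DTI: 3,715 ÷ 9,550 = 38.9%, over the 36% base limit.
Reserves: 10,000 ÷ 1,205 = 8.3 months (meets 3-month minimum)
38.9% falls in the override range (36%–40%), so the compensating-factor test applies.
Override check — reserves: 8.3 mo (ok); score: 766 (ok).
Both override conditions satisfied; DTI exception granted.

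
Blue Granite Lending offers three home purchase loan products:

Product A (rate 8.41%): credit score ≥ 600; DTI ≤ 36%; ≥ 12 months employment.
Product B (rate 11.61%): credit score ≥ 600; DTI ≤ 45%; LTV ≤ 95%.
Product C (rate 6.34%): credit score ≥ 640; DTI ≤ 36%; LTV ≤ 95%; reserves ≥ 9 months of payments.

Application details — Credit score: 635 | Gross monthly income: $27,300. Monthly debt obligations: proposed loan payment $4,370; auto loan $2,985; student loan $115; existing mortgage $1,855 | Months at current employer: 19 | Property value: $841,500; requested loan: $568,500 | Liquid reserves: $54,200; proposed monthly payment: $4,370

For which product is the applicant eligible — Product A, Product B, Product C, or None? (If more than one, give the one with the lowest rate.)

Product A

Total debts = (4,370 + 2,985 + 115 + 1,855) = 9,325; DTI = 9,325/27,300 = 34.2%.
LTV = 568,500/841,500 = 67.6%.
Reserves = 54,200/4,370 = 12.4 months.
Product A: score 635 ≥ 600; DTI 34.2% ≤ 36%; employment 19 ≥ 12 mo → qualifies.
Product B: score 635 ≥ 600; DTI 34.2% ≤ 45%; LTV 67.6% ≤ 95% → qualifies.
Product C: score 635 < 640; DTI 34.2% ≤ 36%; LTV 67.6% ≤ 95%; reserves 12.4 ≥ 9 mo → does not qualify.
Qualifying: Product A, Product B. Lowest rate is 8.41% → Product A.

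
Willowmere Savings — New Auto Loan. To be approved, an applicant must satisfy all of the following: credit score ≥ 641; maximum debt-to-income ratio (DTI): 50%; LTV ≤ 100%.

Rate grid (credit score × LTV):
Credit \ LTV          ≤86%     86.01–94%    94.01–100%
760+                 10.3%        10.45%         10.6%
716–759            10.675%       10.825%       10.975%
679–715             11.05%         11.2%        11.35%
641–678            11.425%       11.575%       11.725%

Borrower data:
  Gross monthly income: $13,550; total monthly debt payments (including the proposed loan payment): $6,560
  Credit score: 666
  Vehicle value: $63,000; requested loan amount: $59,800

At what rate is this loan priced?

11.725%

Credit score 666 ≥ 641; Debt-to-income = 6,560/13,550 = 48.4% — meets 50% limit
Loan-to-value = 59,800/63,000 = 94.9% — pass (100% max)
Credit 666 → row 641–678; LTV 94.9% → column 94.01–100%. Grid cell → 11.725%.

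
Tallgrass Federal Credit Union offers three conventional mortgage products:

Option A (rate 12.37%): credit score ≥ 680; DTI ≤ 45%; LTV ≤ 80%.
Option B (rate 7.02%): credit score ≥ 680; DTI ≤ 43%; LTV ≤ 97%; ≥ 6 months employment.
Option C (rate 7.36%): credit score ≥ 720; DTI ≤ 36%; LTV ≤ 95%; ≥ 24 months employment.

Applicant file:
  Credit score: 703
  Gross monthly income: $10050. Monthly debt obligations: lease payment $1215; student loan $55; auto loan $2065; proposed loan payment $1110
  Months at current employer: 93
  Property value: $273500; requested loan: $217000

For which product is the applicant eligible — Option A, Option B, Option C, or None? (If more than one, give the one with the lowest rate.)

Option A

Total debts = (1,215 + 55 + 2,065 + 1,110) = 4,445; DTI = 4,445/10,050 = 44.2%.
LTV = 217,000/273,500 = 79.3%.
Option A: score 703 ≥ 680; DTI 44.2% ≤ 45%; LTV 79.3% ≤ 80% → qualifies.
Option B: score 703 ≥ 680; DTI 44.2% > 43%; LTV 79.3% ≤ 97%; employment 93 ≥ 6 mo → does not qualify.
Option C: score 703 < 720; DTI 44.2% > 36%; LTV 79.3% ≤ 95%; employment 93 ≥ 24 mo → does not qualify.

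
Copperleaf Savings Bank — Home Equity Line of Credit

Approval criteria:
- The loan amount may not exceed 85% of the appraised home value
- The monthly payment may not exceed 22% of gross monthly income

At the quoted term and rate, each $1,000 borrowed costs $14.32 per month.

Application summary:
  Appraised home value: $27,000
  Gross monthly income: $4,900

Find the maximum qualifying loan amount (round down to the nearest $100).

Payment cap: 22% × $4,900 = $1,078/month.
At $14.32 per $1,000, that supports 1,078/14.32 × 1,000 ≈ $75,279 → $75,200.
LTV cap: 85% × $27,000 = $22,950 → $22,900.
Binding constraint: loan-to-value.

$22,900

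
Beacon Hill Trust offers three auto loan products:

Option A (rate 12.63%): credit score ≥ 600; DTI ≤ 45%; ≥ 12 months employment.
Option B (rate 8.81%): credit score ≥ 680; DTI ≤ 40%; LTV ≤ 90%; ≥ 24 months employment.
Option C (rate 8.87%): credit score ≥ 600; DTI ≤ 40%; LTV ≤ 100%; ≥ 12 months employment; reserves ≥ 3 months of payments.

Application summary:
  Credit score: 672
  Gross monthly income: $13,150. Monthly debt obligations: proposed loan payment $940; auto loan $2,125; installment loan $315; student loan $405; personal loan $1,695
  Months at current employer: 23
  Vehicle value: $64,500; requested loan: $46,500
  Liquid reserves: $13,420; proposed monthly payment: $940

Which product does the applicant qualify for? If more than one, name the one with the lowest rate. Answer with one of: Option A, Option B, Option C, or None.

Option A

Total debts = (940 + 2,125 + 315 + 405 + 1,695) = 5,480; DTI = 5,480/13,150 = 41.7%.
LTV = 46,500/64,500 = 72.1%.
Reserves = 13,420/940 = 14.3 months.
Option A: score 672 ≥ 600; DTI 41.7% ≤ 45%; employment 23 ≥ 12 mo → qualifies.
Option B: score 672 < 680; DTI 41.7% > 40%; LTV 72.1% ≤ 90%; employment 23 < 24 mo → does not qualify.
Option C: score 672 ≥ 600; DTI 41.7% > 40%; LTV 72.1% ≤ 100%; employment 23 ≥ 12 mo; reserves 14.3 ≥ 3 mo → does not qualify.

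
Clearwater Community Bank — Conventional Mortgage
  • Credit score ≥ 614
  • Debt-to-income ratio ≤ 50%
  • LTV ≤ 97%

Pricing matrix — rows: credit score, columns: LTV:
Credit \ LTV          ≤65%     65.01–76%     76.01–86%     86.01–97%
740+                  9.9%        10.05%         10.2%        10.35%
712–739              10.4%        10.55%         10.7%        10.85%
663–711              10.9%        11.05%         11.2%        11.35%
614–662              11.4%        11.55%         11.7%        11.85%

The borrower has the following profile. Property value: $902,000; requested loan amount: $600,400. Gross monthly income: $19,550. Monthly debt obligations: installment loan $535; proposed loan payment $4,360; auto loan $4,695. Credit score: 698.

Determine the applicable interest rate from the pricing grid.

Credit score 698 ≥ 614; Total monthly debts = (535 + 4,360 + 4,695) = 9,590. DTI: 9,590 ÷ 19,550 = 49.1%, within the 50% cap
Loan-to-value = 600,400/902,000 = 66.6% — pass (97% max)
Score 698 is in the 663–711 band; LTV 66.6% is in the 65.01–76% band → 11.05%.

11.05%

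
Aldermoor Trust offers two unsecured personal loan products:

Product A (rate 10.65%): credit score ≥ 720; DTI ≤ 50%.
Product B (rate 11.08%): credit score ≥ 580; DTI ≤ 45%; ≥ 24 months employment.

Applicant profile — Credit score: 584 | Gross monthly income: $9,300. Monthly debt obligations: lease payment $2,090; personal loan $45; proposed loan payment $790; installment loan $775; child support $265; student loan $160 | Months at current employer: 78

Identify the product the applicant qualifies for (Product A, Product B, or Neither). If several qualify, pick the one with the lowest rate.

Total debts = (2,090 + 45 + 790 + 775 + 265 + 160) = 4,125; DTI = 4,125/9,300 = 44.4%.
Product A: score 584 < 720; DTI 44.4% ≤ 50% → does not qualify.
Product B: score 584 ≥ 580; DTI 44.4% ≤ 45%; employment 78 ≥ 24 mo → qualifies.

Product B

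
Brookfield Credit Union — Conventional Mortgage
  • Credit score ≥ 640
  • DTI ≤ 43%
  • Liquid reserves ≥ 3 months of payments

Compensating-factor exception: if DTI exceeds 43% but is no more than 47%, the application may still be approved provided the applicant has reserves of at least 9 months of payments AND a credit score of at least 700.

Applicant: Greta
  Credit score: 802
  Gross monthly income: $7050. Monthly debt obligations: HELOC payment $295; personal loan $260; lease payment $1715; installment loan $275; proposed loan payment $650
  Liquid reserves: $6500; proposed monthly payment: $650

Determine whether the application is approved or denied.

Approved

Credit score 802 ≥ 640 (meets base)
Total debts = (295 + 260 + 1,715 + 275 + 650) = 3,195. DTI: 3,195 ÷ 7,050 = 45.3%, over the 43% base limit.
Reserves: 6,500 ÷ 650 = 10.0 months (meets 3-month minimum)
DTI 45.3% is within the 43%–47% exception band; checking compensating factors.
Override check — reserves: 10.0 mo (ok); score: 802 (ok).
Both compensating conditions met → exception applies.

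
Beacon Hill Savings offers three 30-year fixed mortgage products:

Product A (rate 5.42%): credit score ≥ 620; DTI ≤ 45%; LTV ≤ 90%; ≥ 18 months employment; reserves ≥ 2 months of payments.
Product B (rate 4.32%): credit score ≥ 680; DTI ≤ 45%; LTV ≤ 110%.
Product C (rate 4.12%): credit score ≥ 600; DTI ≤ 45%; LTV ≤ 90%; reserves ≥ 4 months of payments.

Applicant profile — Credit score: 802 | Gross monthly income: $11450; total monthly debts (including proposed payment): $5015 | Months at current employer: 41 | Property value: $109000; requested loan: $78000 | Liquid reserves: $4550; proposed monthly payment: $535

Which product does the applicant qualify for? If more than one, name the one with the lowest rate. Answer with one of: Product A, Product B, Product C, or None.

DTI = 5,015/11,450 = 43.8%.
LTV = 78,000/109,000 = 71.6%.
Reserves = 4,550/535 = 8.5 months.
Product A: score 802 ≥ 620; DTI 43.8% ≤ 45%; LTV 71.6% ≤ 90%; employment 41 ≥ 18 mo; reserves 8.5 ≥ 2 mo → qualifies.
Product B: score 802 ≥ 680; DTI 43.8% ≤ 45%; LTV 71.6% ≤ 110% → qualifies.
Product C: score 802 ≥ 600; DTI 43.8% ≤ 45%; LTV 71.6% ≤ 90%; reserves 8.5 ≥ 4 mo → qualifies.
Qualifying: Product A, Product B, Product C. Lowest rate is 4.12% → Product C.

Product C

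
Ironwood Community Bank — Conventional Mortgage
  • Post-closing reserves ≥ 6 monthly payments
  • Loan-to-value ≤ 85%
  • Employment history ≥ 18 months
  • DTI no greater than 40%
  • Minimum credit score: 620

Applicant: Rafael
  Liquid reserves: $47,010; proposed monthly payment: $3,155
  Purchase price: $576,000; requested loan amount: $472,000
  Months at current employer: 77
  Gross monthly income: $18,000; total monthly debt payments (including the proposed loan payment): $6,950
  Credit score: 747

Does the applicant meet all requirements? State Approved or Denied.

Approved

Reserves: 47,010 ÷ 3,155 = 14.9 months (meets 6-month minimum)
Loan-to-value = 472,000/576,000 = 81.9% — pass (85% max)
Employment 77 ≥ 18 months
Debt-to-income = 6,950/18,000 = 38.6% — meets 40% limit
Credit score 747 ≥ 620 (meets)
All criteria satisfied.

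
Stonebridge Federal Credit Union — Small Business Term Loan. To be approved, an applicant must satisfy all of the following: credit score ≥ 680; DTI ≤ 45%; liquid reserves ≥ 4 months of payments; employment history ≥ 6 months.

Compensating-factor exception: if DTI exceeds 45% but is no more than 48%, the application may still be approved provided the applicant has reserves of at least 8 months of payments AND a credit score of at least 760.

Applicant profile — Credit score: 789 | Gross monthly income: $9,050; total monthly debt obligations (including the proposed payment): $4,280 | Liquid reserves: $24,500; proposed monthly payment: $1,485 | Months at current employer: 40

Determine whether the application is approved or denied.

Credit score 789 ≥ 680 (meets base)
DTI: 4,280 ÷ 9,050 = 47.3%, over the 45% base limit.
Reserves: 24,500 ÷ 1,485 = 16.5 months (meets 4-month minimum)
Employment 40 ≥ 6 months
DTI 47.3% is within the 45%–48% exception band; checking compensating factors.
Reserves 16.5 ≥ 8 months; credit score 789 ≥ 760.
Both compensating conditions met → exception applies.

Approved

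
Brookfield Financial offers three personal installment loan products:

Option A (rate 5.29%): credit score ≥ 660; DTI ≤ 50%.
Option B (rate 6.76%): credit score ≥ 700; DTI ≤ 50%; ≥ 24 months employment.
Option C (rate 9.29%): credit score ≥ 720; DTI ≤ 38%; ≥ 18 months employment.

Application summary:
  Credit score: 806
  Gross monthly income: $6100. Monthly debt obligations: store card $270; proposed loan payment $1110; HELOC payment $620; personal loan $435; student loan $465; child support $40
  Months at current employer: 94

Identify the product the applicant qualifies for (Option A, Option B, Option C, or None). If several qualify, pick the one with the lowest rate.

Option A

Total debts = (270 + 1,110 + 620 + 435 + 465 + 40) = 2,940; DTI = 2,940/6,100 = 48.2%.
Option A: score 806 ≥ 660; DTI 48.2% ≤ 50% → qualifies.
Option B: score 806 ≥ 700; DTI 48.2% ≤ 50%; employment 94 ≥ 24 mo → qualifies.
Option C: score 806 ≥ 720; DTI 48.2% > 38%; employment 94 ≥ 18 mo → does not qualify.
Qualifying: Option A, Option B. Lowest rate is 5.29% → Option A.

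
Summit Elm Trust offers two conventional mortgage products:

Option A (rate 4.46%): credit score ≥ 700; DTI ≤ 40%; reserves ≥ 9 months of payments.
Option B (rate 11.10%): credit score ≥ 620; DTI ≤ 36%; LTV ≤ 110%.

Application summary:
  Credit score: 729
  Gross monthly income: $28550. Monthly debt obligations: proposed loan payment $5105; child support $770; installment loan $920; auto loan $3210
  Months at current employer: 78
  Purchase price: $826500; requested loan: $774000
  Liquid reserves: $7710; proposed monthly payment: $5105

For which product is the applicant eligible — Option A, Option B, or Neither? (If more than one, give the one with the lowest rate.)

Option B

Total debts = (5,105 + 770 + 920 + 3,210) = 10,005; DTI = 10,005/28,550 = 35%.
LTV = 774,000/826,500 = 93.6%.
Reserves = 7,710/5,105 = 1.5 months.
Option A: score 729 ≥ 700; DTI 35% ≤ 40%; reserves 1.5 < 9 mo → does not qualify.
Option B: score 729 ≥ 620; DTI 35% ≤ 36%; LTV 93.6% ≤ 110% → qualifies.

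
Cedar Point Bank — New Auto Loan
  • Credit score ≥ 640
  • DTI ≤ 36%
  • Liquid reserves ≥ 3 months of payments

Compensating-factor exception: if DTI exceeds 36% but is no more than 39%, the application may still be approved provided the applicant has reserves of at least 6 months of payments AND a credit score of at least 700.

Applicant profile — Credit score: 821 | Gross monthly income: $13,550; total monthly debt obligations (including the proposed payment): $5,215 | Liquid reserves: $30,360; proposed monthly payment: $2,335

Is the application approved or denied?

Credit score 821 ≥ 640 (meets base)
DTI = 5,215/13,550 = 38.5% > 36% — standard DTI limit exceeded.
Reserves: 30,360 ÷ 2,335 = 13.0 months (meets 3-month minimum)
DTI 38.5% is within the 36%–39% exception band; checking compensating factors.
Override check — reserves: 13.0 mo (ok); score: 821 (ok).
Both override conditions satisfied; DTI exception granted.

Approved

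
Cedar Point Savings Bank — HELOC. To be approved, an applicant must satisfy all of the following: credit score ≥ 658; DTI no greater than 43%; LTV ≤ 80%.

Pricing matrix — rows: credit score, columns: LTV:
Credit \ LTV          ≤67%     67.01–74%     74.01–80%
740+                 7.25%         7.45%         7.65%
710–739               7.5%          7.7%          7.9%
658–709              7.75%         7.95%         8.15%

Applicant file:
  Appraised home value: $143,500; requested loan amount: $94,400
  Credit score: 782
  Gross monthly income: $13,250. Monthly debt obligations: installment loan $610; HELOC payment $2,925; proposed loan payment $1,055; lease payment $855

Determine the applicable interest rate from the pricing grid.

Credit score 782 ≥ 658; Total monthly debts = (610 + 2,925 + 1,055 + 855) = 5,445. Debt-to-income = 5,445/13,250 = 41.1% — meets 43% limit
LTV: 94,400 ÷ 143,500 = 65.8%, within 80% cap
Score 782 is in the 740+ band; LTV 65.8% is in the ≤67% band → 7.25%.

7.25%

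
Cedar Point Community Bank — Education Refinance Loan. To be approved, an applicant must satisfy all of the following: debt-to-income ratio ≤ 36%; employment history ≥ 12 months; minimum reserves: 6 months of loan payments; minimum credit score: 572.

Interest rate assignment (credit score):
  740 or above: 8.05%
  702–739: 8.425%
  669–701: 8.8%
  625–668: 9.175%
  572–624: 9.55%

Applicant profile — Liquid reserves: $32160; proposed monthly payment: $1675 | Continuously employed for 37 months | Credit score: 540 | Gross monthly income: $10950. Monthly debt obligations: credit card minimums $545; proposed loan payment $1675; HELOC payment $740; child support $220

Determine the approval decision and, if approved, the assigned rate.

Denied

Credit score 540 < 572 (below minimum)
Employment 37 ≥ 12 months
Total monthly debts = (545 + 1,675 + 740 + 220) = 3,180. Debt-to-income = 3,180/10,950 = 29% — meets 36% limit
Reserves = 32,160/1,675 = 19.2 months ≥ 6
Not all requirements met → denied.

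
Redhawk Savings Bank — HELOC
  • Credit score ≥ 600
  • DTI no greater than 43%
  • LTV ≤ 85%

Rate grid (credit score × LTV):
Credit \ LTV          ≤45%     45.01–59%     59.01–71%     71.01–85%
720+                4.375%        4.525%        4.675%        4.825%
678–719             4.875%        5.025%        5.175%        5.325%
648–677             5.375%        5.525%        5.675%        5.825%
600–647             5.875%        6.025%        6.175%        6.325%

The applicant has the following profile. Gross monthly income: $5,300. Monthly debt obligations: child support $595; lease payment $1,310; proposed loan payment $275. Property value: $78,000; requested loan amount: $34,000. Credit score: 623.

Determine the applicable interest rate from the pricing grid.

5.875%

Credit score 623 ≥ 600; Total monthly debts = (595 + 1,310 + 275) = 2,180. Debt-to-income = 2,180/5,300 = 41.1% — meets 43% limit
LTV: 34,000 ÷ 78,000 = 43.6%, within 85% cap
Credit 623 → row 600–647; LTV 43.6% → column ≤45%. Grid cell → 5.875%.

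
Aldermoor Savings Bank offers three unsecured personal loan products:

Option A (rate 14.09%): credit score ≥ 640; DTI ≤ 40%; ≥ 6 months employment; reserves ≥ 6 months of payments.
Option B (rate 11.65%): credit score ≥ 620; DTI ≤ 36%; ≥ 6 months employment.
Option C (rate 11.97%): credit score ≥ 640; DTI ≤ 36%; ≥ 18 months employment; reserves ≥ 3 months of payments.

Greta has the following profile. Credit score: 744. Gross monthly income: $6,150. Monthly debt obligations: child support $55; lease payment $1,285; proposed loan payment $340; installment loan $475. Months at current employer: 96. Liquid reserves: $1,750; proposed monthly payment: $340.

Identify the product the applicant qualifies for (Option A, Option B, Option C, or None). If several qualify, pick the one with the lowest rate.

Option B

Total debts = (55 + 1,285 + 340 + 475) = 2,155; DTI = 2,155/6,150 = 35%.
Reserves = 1,750/340 = 5.1 months.
Option A: score 744 ≥ 640; DTI 35% ≤ 40%; employment 96 ≥ 6 mo; reserves 5.1 < 6 mo → does not qualify.
Option B: score 744 ≥ 620; DTI 35% ≤ 36%; employment 96 ≥ 6 mo → qualifies.
Option C: score 744 ≥ 640; DTI 35% ≤ 36%; employment 96 ≥ 18 mo; reserves 5.1 ≥ 3 mo → qualifies.
Qualifying: Option B, Option C. Lowest rate is 11.65% → Option B.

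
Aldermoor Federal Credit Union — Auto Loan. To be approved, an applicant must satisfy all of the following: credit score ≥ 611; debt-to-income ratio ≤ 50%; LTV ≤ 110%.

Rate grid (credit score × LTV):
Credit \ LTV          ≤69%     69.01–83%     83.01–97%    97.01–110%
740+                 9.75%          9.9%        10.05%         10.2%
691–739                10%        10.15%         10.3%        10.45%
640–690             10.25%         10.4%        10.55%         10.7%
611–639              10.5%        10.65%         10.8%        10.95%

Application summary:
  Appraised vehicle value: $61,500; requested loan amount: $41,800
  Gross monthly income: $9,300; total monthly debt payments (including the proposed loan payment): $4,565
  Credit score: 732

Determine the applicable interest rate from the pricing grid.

Credit score 732 ≥ 611; DTI: 4,565 ÷ 9,300 = 49.1%, within the 50% cap
Loan-to-value = 41,800/61,500 = 68% — pass (110% max)
Row: 732 falls in 691–739. Column: 68% falls in ≤69%. Rate = 10%.

10%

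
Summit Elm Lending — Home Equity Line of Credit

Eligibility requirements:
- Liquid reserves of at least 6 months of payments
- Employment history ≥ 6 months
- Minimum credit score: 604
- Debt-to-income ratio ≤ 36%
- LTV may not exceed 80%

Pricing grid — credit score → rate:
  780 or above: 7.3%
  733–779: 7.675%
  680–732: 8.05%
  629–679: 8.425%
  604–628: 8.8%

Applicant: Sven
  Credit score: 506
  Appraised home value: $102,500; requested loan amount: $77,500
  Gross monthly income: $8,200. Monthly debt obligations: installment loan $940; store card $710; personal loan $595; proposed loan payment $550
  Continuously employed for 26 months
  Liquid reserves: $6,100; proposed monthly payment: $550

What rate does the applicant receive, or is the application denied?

Denied

Credit score 506 < 604 (below minimum)
Total monthly debts = (940 + 710 + 595 + 550) = 2,795. DTI = 2,795/8,200 = 34.1% ≤ 36%
Employment 26 ≥ 6 months
LTV: 77,500 ÷ 102,500 = 75.6%, within 80% cap
Reserves = 6,100/550 = 11.1 months ≥ 6
Not all requirements met → denied.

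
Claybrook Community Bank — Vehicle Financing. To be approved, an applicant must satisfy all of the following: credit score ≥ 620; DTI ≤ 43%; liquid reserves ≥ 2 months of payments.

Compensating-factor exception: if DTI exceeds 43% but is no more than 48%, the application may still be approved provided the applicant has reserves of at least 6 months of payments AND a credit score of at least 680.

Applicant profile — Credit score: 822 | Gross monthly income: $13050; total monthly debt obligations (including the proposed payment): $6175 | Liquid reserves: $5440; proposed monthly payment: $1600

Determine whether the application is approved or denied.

Credit score 822 ≥ 620 (meets base)
DTI: 6,175 ÷ 13,050 = 47.3%, over the 43% base limit.
Liquid reserves cover 5,440/1,600 = 3.4 months — ≥ 2 required
47.3% falls in the override range (43%–48%), so the compensating-factor test applies.
Reserves 3.4 < 6 months; credit score 822 ≥ 680.
Override conditions not both satisfied; exception does not apply.

Denied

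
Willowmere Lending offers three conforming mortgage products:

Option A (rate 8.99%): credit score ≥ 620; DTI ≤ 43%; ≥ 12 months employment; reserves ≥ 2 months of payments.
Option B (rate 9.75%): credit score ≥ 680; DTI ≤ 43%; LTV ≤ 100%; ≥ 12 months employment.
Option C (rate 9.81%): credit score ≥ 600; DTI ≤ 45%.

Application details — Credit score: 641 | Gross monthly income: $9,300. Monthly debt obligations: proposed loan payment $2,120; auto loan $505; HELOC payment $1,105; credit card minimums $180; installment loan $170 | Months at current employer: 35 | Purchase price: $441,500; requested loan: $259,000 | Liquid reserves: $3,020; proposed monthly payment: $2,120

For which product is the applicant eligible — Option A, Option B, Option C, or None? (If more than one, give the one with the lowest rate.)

Total debts = (2,120 + 505 + 1,105 + 180 + 170) = 4,080; DTI = 4,080/9,300 = 43.9%.
LTV = 259,000/441,500 = 58.7%.
Reserves = 3,020/2,120 = 1.4 months.
Option A: score 641 ≥ 620; DTI 43.9% > 43%; employment 35 ≥ 12 mo; reserves 1.4 < 2 mo → does not qualify.
Option B: score 641 < 680; DTI 43.9% > 43%; LTV 58.7% ≤ 100%; employment 35 ≥ 12 mo → does not qualify.
Option C: score 641 ≥ 600; DTI 43.9% ≤ 45% → qualifies.

Option C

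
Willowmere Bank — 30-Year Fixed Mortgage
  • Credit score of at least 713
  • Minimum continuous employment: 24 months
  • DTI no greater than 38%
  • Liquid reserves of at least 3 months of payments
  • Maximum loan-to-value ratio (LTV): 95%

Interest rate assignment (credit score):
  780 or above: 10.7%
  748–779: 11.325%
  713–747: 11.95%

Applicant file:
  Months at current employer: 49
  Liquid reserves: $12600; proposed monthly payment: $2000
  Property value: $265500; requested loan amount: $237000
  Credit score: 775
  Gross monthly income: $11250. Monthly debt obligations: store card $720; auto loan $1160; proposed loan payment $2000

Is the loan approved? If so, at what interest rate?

Credit score 775 ≥ 713 (meets minimum)
Loan-to-value = 237,000/265,500 = 89.3% — pass (95% max)
Employment 49 ≥ 24 months
Reserves: 12,600 ÷ 2,000 = 6.3 months (meets 3-month minimum)
Total monthly debts = (720 + 1,160 + 2,000) = 3,880. DTI = 3,880/11,250 = 34.5% ≤ 38%
All requirements met. Score 775 falls in the 748–779 tier → 11.325%.

Approved at 11.325%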